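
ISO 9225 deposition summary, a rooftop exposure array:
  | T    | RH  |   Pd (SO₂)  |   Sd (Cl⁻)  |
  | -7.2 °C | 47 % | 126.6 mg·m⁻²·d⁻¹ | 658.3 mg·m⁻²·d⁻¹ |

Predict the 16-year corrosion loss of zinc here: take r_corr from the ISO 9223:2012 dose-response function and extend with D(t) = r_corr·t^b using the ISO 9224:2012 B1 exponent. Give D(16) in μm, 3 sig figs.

D(16) = 10.0 μm

zinc: f(T) = +0.038·(T−10) [T≤10 °C] = -0.6536
  Pd branch = 0.0129·Pd^0.44·e^(0.046·RH+f) = 0.4906 μm/a
  Sd branch = 0.0175·Sd^0.57·e^(0.008·RH+0.085·T) = 0.5585 μm/a
  r_corr = 0.4906 + 0.5585 = 1.049 μm/a
ISO 9224: D(t) = r_corr · t^b with b = 0.813 (zinc, B1)
  D(16) = 1.049 × 16^0.813 = 1.049 × 9.527 = 9.995 μm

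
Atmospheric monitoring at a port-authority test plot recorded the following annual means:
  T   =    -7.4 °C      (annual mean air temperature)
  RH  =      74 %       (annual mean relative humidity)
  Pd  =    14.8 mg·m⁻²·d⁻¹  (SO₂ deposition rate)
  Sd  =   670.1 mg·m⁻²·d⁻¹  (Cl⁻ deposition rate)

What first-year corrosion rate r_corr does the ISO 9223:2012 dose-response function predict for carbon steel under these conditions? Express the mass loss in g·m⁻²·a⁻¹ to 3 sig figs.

carbon steel: T≤10 °C ⇒ hinge +0.150·(-7.4−10) = -2.6100
  SO₂ term: 1.77·14.8^0.52·exp(0.02·74-2.6100) = 2.321
  Sd branch = 0.102·Sd^0.62·e^(0.033·RH+0.04·T) = 49.29 μm/a
  sum: 2.321 + 49.29 → r_corr = 51.62 μm/a
Convert to mass loss: 51.62 μm/a × 7.85 g/cm³ = 405.2 g·m⁻²·a⁻¹

r_corr = 405 g·m⁻²·a⁻¹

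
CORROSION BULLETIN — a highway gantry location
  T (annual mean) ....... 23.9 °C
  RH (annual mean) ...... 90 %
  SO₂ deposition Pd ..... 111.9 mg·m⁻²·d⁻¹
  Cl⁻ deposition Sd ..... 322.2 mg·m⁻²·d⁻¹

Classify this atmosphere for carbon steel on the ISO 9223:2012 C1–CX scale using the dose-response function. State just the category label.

CX

carbon steel: T>10 °C ⇒ hinge -0.054·(23.9−10) = -0.7506
  SO₂ term: 1.77·111.9^0.52·exp(0.02·90-0.7506) = 58.76
  Sd branch = 0.102·Sd^0.62·e^(0.033·RH+0.04·T) = 185.6 μm/a
  sum: 58.76 + 185.6 → r_corr = 244.4 μm/a
Category bounds: 200…700 μm/a bracket r_corr ⇒ CX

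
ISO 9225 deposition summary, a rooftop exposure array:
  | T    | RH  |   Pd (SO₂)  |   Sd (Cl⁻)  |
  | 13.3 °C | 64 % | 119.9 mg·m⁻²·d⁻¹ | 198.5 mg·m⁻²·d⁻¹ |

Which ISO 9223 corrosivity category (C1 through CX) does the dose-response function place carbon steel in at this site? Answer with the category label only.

carbon steel: T>10 °C ⇒ hinge -0.054·(13.3−10) = -0.1782
  SO₂ term: 1.77·119.9^0.52·exp(0.02·64-0.1782) = 64.19
  Cl⁻ term: 0.102·198.5^0.62·exp(0.033·64+0.04·13.3) = 38.15
  r_corr = 64.19 + 38.15 = 102.3 μm/a
102 μm/a falls in (80, 200] for carbon steel → category C5

C5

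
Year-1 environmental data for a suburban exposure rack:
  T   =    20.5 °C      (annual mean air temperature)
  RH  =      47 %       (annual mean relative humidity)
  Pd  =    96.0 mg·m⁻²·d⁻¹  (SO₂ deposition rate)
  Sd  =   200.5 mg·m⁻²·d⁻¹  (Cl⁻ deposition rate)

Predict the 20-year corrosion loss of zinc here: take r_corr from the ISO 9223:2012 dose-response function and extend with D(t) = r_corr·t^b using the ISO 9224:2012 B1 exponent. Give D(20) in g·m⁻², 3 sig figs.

zinc: T>10 °C ⇒ hinge -0.071·(20.5−10) = -0.7455
  sulphur-dioxide contribution → 0.3962 μm/a
  chloride contribution → 2.987 μm/a
  total first-year rate 3.384 μm/a
Long-term exponent b (ISO 9224 Table 2, B1) = 0.813
  D(20) = 3.384 × 20^0.813 = 3.384 × 11.42 = 38.65 μm
  Mass loss = 38.65 μm × 7.14 g/cm³ = 275.9 g·m⁻²

D(20) = 276 g·m⁻²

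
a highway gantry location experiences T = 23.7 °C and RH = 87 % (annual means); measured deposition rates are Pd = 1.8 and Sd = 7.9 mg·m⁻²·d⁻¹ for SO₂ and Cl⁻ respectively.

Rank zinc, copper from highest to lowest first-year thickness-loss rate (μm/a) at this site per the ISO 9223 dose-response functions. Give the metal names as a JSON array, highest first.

["copper", "zinc"]

zinc: temperature factor f = -0.071·(13.7) = -0.9727
  Pd branch = 0.0129·Pd^0.44·e^(0.046·RH+f) = 0.3456 μm/a
  Sd branch = 0.0175·Sd^0.57·e^(0.008·RH+0.085·T) = 0.8548 μm/a
  sum: 0.3456 + 0.8548 → r_corr = 1.2 μm/a
copper: temperature factor f = -0.080·(13.7) = -1.0960
  SO₂ term: 0.0053·1.8^0.26·exp(0.059·87-1.0960) = 0.3499
  Sd branch = 0.01025·Sd^0.27·e^(0.036·RH+0.049·T) = 1.311 μm/a
  sum: 0.3499 + 1.311 → r_corr = 1.661 μm/a
Ordering by μm/a: copper (1.66) > zinc (1.2)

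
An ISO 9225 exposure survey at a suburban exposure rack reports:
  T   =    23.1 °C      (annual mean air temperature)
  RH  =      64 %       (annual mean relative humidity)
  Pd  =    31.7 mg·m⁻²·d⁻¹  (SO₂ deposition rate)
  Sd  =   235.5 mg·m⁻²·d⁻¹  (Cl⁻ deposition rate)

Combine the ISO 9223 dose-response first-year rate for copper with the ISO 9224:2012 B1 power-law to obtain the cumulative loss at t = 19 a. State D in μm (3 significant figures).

copper: T>10 °C ⇒ hinge -0.080·(23.1−10) = -1.0480
  SO₂ term: 0.0053·31.7^0.26·exp(0.059·64-1.0480) = 0.1992
  Sd branch = 0.01025·Sd^0.27·e^(0.036·RH+0.049·T) = 1.391 μm/a
  r_corr = 0.1992 + 1.391 = 1.59 μm/a
Power-law: D(19) = r_corr · 19^0.667
  D(19) = 1.59 × 19^0.667 = 1.59 × 7.127 = 11.33 μm

D(19) = 11.3 μm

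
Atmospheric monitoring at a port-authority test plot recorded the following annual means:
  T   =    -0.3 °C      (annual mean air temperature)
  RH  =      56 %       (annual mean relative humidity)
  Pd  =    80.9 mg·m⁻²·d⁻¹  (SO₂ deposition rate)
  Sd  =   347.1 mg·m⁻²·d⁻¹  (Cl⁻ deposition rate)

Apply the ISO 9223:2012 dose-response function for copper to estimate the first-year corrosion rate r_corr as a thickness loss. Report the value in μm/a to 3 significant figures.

copper: f(T) = +0.126·(T−10) [T≤10 °C] = -1.2978
  Pd branch = 0.0053·Pd^0.26·e^(0.059·RH+f) = 0.1235 μm/a
  Sd branch = 0.01025·Sd^0.27·e^(0.036·RH+0.049·T) = 0.368 μm/a
  sum: 0.1235 + 0.368 → r_corr = 0.4914 μm/a

r_corr = 0.491 μm/a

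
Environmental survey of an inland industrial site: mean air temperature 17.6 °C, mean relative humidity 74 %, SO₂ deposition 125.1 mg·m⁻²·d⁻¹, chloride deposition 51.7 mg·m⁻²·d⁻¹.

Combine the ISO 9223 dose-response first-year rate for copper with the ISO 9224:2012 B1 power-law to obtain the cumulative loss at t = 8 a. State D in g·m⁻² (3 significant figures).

copper: f(T) = -0.080·(T−10) [T>10 °C] = -0.6080
  sulphur-dioxide contribution → 0.7973 μm/a
  chloride contribution → 1.011 μm/a
  ⇒ r_corr(copper) = 1.809 μm/a
Power-law: D(8) = r_corr · 8^0.667
  D(8) = 1.809 × 8^0.667 = 1.809 × 4.003 = 7.239 μm
  Mass loss = 7.239 μm × 8.96 g/cm³ = 64.86 g·m⁻²

D(8) = 64.9 g·m⁻²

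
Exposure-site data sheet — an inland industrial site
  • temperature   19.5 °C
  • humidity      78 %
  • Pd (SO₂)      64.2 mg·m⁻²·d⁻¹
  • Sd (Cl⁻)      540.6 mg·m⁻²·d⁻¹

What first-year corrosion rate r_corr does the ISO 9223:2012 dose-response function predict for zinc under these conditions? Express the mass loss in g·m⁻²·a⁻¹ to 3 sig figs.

r_corr = 54.8 g·m⁻²·a⁻¹

zinc: T>10 °C ⇒ hinge -0.071·(19.5−10) = -0.6745
  SO₂ term: 0.0129·64.2^0.44·exp(0.046·78-0.6745) = 1.483
  Cl⁻ term: 0.0175·540.6^0.57·exp(0.008·78+0.085·19.5) = 6.189
  sum: 1.483 + 6.189 → r_corr = 7.672 μm/a
Convert to mass loss: 7.672 μm/a × 7.14 g/cm³ = 54.78 g·m⁻²·a⁻¹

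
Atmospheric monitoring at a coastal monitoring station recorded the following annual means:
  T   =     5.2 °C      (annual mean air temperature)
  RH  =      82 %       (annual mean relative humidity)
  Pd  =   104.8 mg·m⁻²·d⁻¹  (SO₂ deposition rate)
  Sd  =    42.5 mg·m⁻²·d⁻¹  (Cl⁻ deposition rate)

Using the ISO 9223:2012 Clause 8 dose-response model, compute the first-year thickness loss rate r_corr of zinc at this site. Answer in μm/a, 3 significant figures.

r_corr = 4.06 μm/a

zinc: T≤10 °C ⇒ hinge +0.038·(5.2−10) = -0.1824
  sulphur-dioxide contribution → 3.618 μm/a
  chloride contribution → 0.4447 μm/a
  ⇒ r_corr(zinc) = 4.063 μm/a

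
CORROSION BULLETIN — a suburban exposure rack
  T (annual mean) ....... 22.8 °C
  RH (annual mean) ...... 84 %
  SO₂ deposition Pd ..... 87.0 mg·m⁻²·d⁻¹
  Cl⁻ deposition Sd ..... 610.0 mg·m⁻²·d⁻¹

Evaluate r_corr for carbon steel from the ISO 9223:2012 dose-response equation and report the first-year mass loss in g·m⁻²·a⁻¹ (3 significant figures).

r_corr = 2.08e+03 g·m⁻²·a⁻¹

carbon steel: T>10 °C ⇒ hinge -0.054·(22.8−10) = -0.6912
  sulphur-dioxide contribution → 48.52 μm/a
  chloride contribution → 216.5 μm/a
  ⇒ r_corr(carbon steel) = 265 μm/a
Convert to mass loss: 265 μm/a × 7.85 g/cm³ = 2080 g·m⁻²·a⁻¹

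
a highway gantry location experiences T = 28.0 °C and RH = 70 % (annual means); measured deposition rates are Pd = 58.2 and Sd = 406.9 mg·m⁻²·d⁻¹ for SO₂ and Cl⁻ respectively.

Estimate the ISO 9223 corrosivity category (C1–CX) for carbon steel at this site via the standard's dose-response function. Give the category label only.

C5

carbon steel: f(T) = -0.054·(T−10) [T>10 °C] = -0.9720
  SO₂ term: 1.77·58.2^0.52·exp(0.02·70-0.9720) = 22.47
  Cl⁻ term: 0.102·406.9^0.62·exp(0.033·70+0.04·28.0) = 130.7
  sum: 22.47 + 130.7 → r_corr = 153.1 μm/a
ISO 9223 Table 2 (carbon steel): 80 < 153 ≤ 200 μm/a ⇒ C5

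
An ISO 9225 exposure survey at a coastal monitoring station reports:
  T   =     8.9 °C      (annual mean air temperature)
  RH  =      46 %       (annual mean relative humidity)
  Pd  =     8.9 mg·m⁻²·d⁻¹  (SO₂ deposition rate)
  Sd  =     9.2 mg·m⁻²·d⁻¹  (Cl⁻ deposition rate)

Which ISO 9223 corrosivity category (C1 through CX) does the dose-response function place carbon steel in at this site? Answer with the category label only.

carbon steel: f(T) = +0.150·(T−10) [T≤10 °C] = -0.1650
  SO₂ term: 1.77·8.9^0.52·exp(0.02·46-0.1650) = 11.74
  Sd branch = 0.102·Sd^0.62·e^(0.033·RH+0.04·T) = 2.63 μm/a
  sum: 11.74 + 2.63 → r_corr = 14.37 μm/a
Category bounds: 1.3…25 μm/a bracket r_corr ⇒ C2

C2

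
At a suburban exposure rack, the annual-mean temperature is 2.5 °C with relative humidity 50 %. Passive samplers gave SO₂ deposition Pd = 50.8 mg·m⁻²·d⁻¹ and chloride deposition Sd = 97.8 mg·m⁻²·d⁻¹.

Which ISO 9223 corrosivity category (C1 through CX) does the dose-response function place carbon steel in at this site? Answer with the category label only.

carbon steel: T≤10 °C ⇒ hinge +0.150·(2.5−10) = -1.1250
  SO₂ term: 1.77·50.8^0.52·exp(0.02·50-1.1250) = 12.04
  Cl⁻ term: 0.102·97.8^0.62·exp(0.033·50+0.04·2.5) = 10.06
  sum: 12.04 + 10.06 → r_corr = 22.1 μm/a
Category bounds: 1.3…25 μm/a bracket r_corr ⇒ C2

C2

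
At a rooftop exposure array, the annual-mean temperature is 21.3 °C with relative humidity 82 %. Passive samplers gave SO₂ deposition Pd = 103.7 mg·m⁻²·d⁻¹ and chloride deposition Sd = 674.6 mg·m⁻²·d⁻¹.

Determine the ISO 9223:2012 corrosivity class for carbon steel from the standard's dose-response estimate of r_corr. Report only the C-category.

carbon steel: temperature factor f = -0.054·(11.3) = -0.6102
  SO₂ term: 1.77·103.7^0.52·exp(0.02·82-0.6102) = 55.39
  Cl⁻ term: 0.102·674.6^0.62·exp(0.033·82+0.04·21.3) = 203.2
  r_corr = 55.39 + 203.2 = 258.5 μm/a
Category bounds: 200…700 μm/a bracket r_corr ⇒ CX

CX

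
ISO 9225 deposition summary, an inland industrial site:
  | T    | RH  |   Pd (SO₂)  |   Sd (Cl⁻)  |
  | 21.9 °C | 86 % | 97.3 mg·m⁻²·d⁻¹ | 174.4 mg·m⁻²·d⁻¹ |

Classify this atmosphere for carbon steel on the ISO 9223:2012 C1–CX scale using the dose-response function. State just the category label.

C5

carbon steel: temperature factor f = -0.054·(11.9) = -0.6426
  sulphur-dioxide contribution → 56.2 μm/a
  chloride contribution → 102.6 μm/a
  total first-year rate 158.8 μm/a
Category bounds: 80…200 μm/a bracket r_corr ⇒ C5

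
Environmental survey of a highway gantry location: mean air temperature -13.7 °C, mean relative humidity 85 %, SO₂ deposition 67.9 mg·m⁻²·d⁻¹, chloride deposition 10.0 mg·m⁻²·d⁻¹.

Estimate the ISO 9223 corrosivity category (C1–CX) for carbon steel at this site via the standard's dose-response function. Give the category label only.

carbon steel: f(T) = +0.150·(T−10) [T≤10 °C] = -3.5550
  sulphur-dioxide contribution → 2.483 μm/a
  chloride contribution → 4.063 μm/a
  total first-year rate 6.545 μm/a
ISO 9223 Table 2 (carbon steel): 1.3 < 6.55 ≤ 25 μm/a ⇒ C2

C2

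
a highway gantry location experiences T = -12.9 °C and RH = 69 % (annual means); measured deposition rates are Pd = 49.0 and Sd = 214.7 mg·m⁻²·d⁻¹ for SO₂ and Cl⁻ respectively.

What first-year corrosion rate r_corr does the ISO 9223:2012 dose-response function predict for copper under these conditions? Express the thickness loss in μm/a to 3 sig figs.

r_corr = 0.326 μm/a

copper: f(T) = +0.126·(T−10) [T≤10 °C] = -2.8854
  Pd branch = 0.0053·Pd^0.26·e^(0.059·RH+f) = 0.04771 μm/a
  Sd branch = 0.01025·Sd^0.27·e^(0.036·RH+0.049·T) = 0.2783 μm/a
  r_corr = 0.04771 + 0.2783 = 0.3261 μm/a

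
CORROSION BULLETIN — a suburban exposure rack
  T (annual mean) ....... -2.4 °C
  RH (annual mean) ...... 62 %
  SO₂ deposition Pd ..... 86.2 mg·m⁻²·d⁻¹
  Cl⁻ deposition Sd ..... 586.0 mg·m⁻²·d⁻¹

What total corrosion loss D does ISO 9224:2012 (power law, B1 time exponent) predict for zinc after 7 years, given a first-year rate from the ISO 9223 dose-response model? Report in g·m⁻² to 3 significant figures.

zinc: temperature factor f = +0.038·(-12.4) = -0.4712
  SO₂ term: 0.0129·86.2^0.44·exp(0.046·62-0.4712) = 0.9912
  Cl⁻ term: 0.0175·586.0^0.57·exp(0.008·62+0.085·-2.4) = 0.8862
  sum: 0.9912 + 0.8862 → r_corr = 1.877 μm/a
Power-law: D(7) = r_corr · 7^0.813
  D(7) = 1.877 × 7^0.813 = 1.877 × 4.865 = 9.134 μm
  Mass loss = 9.134 μm × 7.14 g/cm³ = 65.21 g·m⁻²

D(7) = 65.2 g·m⁻²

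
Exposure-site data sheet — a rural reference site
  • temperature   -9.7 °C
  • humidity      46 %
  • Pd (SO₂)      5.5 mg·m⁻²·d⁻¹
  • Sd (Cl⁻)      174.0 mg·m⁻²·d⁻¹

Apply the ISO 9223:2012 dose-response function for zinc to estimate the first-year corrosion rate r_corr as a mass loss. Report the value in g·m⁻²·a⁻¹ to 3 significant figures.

r_corr = 2.26 g·m⁻²·a⁻¹

zinc: f(T) = +0.038·(T−10) [T≤10 °C] = -0.7486
  Pd branch = 0.0129·Pd^0.44·e^(0.046·RH+f) = 0.1072 μm/a
  Cl⁻ term: 0.0175·174.0^0.57·exp(0.008·46+0.085·-9.7) = 0.2098
  sum: 0.1072 + 0.2098 → r_corr = 0.317 μm/a
Convert to mass loss: 0.317 μm/a × 7.14 g/cm³ = 2.264 g·m⁻²·a⁻¹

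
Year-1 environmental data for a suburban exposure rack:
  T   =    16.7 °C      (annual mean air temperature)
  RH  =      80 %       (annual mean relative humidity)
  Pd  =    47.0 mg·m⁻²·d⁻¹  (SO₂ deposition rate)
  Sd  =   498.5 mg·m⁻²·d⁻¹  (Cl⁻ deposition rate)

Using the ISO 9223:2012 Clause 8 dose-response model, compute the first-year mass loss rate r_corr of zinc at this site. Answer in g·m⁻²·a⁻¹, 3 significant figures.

zinc: temperature factor f = -0.071·(6.7) = -0.4757
  Pd branch = 0.0129·Pd^0.44·e^(0.046·RH+f) = 1.73 μm/a
  Sd branch = 0.0175·Sd^0.57·e^(0.008·RH+0.085·T) = 4.733 μm/a
  r_corr = 1.73 + 4.733 = 6.463 μm/a
Convert to mass loss: 6.463 μm/a × 7.14 g/cm³ = 46.14 g·m⁻²·a⁻¹

r_corr = 46.1 g·m⁻²·a⁻¹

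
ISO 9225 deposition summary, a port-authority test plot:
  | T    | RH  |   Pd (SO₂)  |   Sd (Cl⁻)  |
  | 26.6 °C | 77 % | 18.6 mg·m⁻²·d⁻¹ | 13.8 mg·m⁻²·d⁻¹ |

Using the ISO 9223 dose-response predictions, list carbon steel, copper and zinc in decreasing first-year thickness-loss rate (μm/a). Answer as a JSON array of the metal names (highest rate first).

carbon steel: T>10 °C ⇒ hinge -0.054·(26.6−10) = -0.8964
  SO₂ term: 1.77·18.6^0.52·exp(0.02·77-0.8964) = 15.4
  Cl⁻ term: 0.102·13.8^0.62·exp(0.033·77+0.04·26.6) = 19.1
  sum: 15.4 + 19.1 → r_corr = 34.5 μm/a
copper: T>10 °C ⇒ hinge -0.080·(26.6−10) = -1.3280
  Pd branch = 0.0053·Pd^0.26·e^(0.059·RH+f) = 0.2822 μm/a
  Sd branch = 0.01025·Sd^0.27·e^(0.036·RH+0.049·T) = 1.226 μm/a
  sum: 0.2822 + 1.226 → r_corr = 1.508 μm/a
zinc: T>10 °C ⇒ hinge -0.071·(26.6−10) = -1.1786
  SO₂ term: 0.0129·18.6^0.44·exp(0.046·77-1.1786) = 0.4961
  Cl⁻ term: 0.0175·13.8^0.57·exp(0.008·77+0.085·26.6) = 1.388
  sum: 0.4961 + 1.388 → r_corr = 1.884 μm/a
Ordering by μm/a: carbon steel (34.5) > zinc (1.88) > copper (1.51)

["carbon steel", "zinc", "copper"]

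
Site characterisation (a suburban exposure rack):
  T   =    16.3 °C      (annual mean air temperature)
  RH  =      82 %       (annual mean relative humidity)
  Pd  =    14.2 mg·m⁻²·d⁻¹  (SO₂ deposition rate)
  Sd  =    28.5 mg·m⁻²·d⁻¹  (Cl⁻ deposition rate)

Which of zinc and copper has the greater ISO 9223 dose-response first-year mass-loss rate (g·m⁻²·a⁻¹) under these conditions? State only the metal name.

zinc: f(T) = -0.071·(T−10) [T>10 °C] = -0.4473
  SO₂ term: 0.0129·14.2^0.44·exp(0.046·82-0.4473) = 1.152
  Cl⁻ term: 0.0175·28.5^0.57·exp(0.008·82+0.085·16.3) = 0.9097
  sum: 1.152 + 0.9097 → r_corr = 2.062 μm/a
  mass loss = 2.062 μm/a × 7.14 g/cm³ = 14.72 g·m⁻²·a⁻¹
copper: temperature factor f = -0.080·(6.3) = -0.5040
  Pd branch = 0.0053·Pd^0.26·e^(0.059·RH+f) = 0.8056 μm/a
  Sd branch = 0.01025·Sd^0.27·e^(0.036·RH+0.049·T) = 1.078 μm/a
  r_corr = 0.8056 + 1.078 = 1.883 μm/a
  mass loss = 1.883 μm/a × 8.96 g/cm³ = 16.87 g·m⁻²·a⁻¹
Ordering by g·m⁻²·a⁻¹: copper (16.9) > zinc (14.7)

copper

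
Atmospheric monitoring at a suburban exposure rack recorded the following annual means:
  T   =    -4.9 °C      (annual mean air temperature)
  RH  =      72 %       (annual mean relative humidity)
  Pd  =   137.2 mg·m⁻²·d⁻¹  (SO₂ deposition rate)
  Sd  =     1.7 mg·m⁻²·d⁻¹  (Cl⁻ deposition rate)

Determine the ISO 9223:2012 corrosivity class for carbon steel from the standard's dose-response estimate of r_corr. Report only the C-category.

carbon steel: T≤10 °C ⇒ hinge +0.150·(-4.9−10) = -2.2350
  Pd branch = 1.77·Pd^0.52·e^(0.02·RH+f) = 10.33 μm/a
  Cl⁻ term: 0.102·1.7^0.62·exp(0.033·72+0.04·-4.9) = 1.254
  sum: 10.33 + 1.254 → r_corr = 11.58 μm/a
Category bounds: 1.3…25 μm/a bracket r_corr ⇒ C2

C2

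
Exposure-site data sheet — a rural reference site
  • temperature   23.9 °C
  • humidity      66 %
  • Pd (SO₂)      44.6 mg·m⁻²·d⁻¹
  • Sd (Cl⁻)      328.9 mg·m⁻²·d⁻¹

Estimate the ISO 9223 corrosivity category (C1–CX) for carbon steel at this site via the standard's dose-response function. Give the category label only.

carbon steel: T>10 °C ⇒ hinge -0.054·(23.9−10) = -0.7506
  SO₂ term: 1.77·44.6^0.52·exp(0.02·66-0.7506) = 22.54
  Cl⁻ term: 0.102·328.9^0.62·exp(0.033·66+0.04·23.9) = 85.16
  sum: 22.54 + 85.16 → r_corr = 107.7 μm/a
108 μm/a falls in (80, 200] for carbon steel → category C5

C5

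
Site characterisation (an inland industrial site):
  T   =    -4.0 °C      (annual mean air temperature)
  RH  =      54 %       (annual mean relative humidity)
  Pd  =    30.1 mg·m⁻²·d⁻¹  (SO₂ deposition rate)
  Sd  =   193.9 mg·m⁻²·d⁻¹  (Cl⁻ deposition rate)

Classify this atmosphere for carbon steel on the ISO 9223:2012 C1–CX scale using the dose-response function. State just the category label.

C2

carbon steel: f(T) = +0.150·(T−10) [T≤10 °C] = -2.1000
  Pd branch = 1.77·Pd^0.52·e^(0.02·RH+f) = 3.748 μm/a
  Cl⁻ term: 0.102·193.9^0.62·exp(0.033·54+0.04·-4.0) = 13.53
  r_corr = 3.748 + 13.53 = 17.28 μm/a
Category bounds: 1.3…25 μm/a bracket r_corr ⇒ C2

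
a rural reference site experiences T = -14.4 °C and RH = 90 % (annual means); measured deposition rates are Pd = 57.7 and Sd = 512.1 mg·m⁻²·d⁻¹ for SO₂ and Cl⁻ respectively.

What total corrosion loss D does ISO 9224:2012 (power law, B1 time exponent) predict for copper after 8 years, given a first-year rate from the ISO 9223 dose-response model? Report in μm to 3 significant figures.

copper: f(T) = +0.126·(T−10) [T≤10 °C] = -3.0744
  Pd branch = 0.0053·Pd^0.26·e^(0.059·RH+f) = 0.1423 μm/a
  Cl⁻ term: 0.01025·512.1^0.27·exp(0.036·90+0.049·-14.4) = 0.6965
  sum: 0.1423 + 0.6965 → r_corr = 0.8388 μm/a
ISO 9224: D(t) = r_corr · t^b with b = 0.667 (copper, B1)
  D(8) = 0.8388 × 8^0.667 = 0.8388 × 4.003 = 3.357 μm

D(8) = 3.36 μm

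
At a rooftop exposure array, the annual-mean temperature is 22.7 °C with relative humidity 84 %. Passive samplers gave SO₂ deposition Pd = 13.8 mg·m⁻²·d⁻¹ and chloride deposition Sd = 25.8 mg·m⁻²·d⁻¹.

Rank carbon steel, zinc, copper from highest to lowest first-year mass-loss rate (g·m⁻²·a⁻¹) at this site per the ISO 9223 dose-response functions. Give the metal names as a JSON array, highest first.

["carbon steel", "copper", "zinc"]

carbon steel: f(T) = -0.054·(T−10) [T>10 °C] = -0.6858
  Pd branch = 1.77·Pd^0.52·e^(0.02·RH+f) = 18.73 μm/a
  Sd branch = 0.102·Sd^0.62·e^(0.033·RH+0.04·T) = 30.34 μm/a
  sum: 18.73 + 30.34 → r_corr = 49.07 μm/a
  mass loss = 49.07 μm/a × 7.85 g/cm³ = 385.2 g·m⁻²·a⁻¹
zinc: temperature factor f = -0.071·(12.7) = -0.9017
  SO₂ term: 0.0129·13.8^0.44·exp(0.046·84-0.9017) = 0.7919
  Cl⁻ term: 0.0175·25.8^0.57·exp(0.008·84+0.085·22.7) = 1.505
  r_corr = 0.7919 + 1.505 = 2.297 μm/a
  mass loss = 2.297 μm/a × 7.14 g/cm³ = 16.4 g·m⁻²·a⁻¹
copper: f(T) = -0.080·(T−10) [T>10 °C] = -1.0160
  Pd branch = 0.0053·Pd^0.26·e^(0.059·RH+f) = 0.5392 μm/a
  Cl⁻ term: 0.01025·25.8^0.27·exp(0.036·84+0.049·22.7) = 1.543
  sum: 0.5392 + 1.543 → r_corr = 2.082 μm/a
  mass loss = 2.082 μm/a × 8.96 g/cm³ = 18.65 g·m⁻²·a⁻¹
Ordering by g·m⁻²·a⁻¹: carbon steel (385) > copper (18.7) > zinc (16.4)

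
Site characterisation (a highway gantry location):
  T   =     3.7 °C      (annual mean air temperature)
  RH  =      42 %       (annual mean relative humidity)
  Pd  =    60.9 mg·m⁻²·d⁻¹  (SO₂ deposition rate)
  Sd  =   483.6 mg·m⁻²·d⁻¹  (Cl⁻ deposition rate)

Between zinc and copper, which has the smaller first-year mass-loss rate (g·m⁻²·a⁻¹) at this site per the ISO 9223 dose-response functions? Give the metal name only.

copper

zinc: temperature factor f = +0.038·(-6.3) = -0.2394
  Pd branch = 0.0129·Pd^0.44·e^(0.046·RH+f) = 0.4275 μm/a
  Sd branch = 0.0175·Sd^0.57·e^(0.008·RH+0.085·T) = 1.137 μm/a
  sum: 0.4275 + 1.137 → r_corr = 1.564 μm/a
  mass loss = 1.564 μm/a × 7.14 g/cm³ = 11.17 g·m⁻²·a⁻¹
copper: T≤10 °C ⇒ hinge +0.126·(3.7−10) = -0.7938
  SO₂ term: 0.0053·60.9^0.26·exp(0.059·42-0.7938) = 0.08312
  Sd branch = 0.01025·Sd^0.27·e^(0.036·RH+0.049·T) = 0.2958 μm/a
  r_corr = 0.08312 + 0.2958 = 0.3789 μm/a
  mass loss = 0.3789 μm/a × 8.96 g/cm³ = 3.395 g·m⁻²·a⁻¹
Ordering by g·m⁻²·a⁻¹: zinc (11.2) > copper (3.39)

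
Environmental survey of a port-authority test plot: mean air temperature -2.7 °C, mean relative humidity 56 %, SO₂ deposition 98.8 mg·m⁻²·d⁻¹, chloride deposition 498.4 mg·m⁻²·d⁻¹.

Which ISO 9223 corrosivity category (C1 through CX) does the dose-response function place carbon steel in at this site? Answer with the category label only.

carbon steel: T≤10 °C ⇒ hinge +0.150·(-2.7−10) = -1.9050
  Pd branch = 1.77·Pd^0.52·e^(0.02·RH+f) = 8.797 μm/a
  Sd branch = 0.102·Sd^0.62·e^(0.033·RH+0.04·T) = 27.34 μm/a
  sum: 8.797 + 27.34 → r_corr = 36.14 μm/a
ISO 9223 Table 2 (carbon steel): 25 < 36.1 ≤ 50 μm/a ⇒ C3

C3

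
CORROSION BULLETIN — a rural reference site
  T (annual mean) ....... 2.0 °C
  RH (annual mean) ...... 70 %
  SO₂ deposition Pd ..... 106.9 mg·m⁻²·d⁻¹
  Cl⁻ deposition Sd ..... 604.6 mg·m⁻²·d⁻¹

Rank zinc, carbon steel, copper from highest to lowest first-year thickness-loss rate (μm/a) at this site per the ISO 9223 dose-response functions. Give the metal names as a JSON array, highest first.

["carbon steel", "zinc", "copper"]

zinc: temperature factor f = +0.038·(-8.0) = -0.3040
  Pd branch = 0.0129·Pd^0.44·e^(0.046·RH+f) = 1.861 μm/a
  Sd branch = 0.0175·Sd^0.57·e^(0.008·RH+0.085·T) = 1.398 μm/a
  r_corr = 1.861 + 1.398 = 3.259 μm/a
carbon steel: temperature factor f = +0.150·(-8.0) = -1.2000
  Pd branch = 1.77·Pd^0.52·e^(0.02·RH+f) = 24.54 μm/a
  Sd branch = 0.102·Sd^0.62·e^(0.033·RH+0.04·T) = 59.03 μm/a
  r_corr = 24.54 + 59.03 = 83.57 μm/a
copper: f(T) = +0.126·(T−10) [T≤10 °C] = -1.0080
  SO₂ term: 0.0053·106.9^0.26·exp(0.059·70-1.0080) = 0.4052
  Sd branch = 0.01025·Sd^0.27·e^(0.036·RH+0.049·T) = 0.792 μm/a
  sum: 0.4052 + 0.792 → r_corr = 1.197 μm/a
Ordering by μm/a: carbon steel (83.6) > zinc (3.26) > copper (1.2)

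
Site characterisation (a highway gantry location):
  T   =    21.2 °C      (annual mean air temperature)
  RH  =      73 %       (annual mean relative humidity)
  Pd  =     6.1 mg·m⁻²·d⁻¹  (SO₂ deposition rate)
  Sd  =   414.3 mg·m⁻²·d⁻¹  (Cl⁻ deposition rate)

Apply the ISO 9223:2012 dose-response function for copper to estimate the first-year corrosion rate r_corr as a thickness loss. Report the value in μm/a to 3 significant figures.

r_corr = 2.30 μm/a

copper: temperature factor f = -0.080·(11.2) = -0.8960
  Pd branch = 0.0053·Pd^0.26·e^(0.059·RH+f) = 0.2569 μm/a
  Cl⁻ term: 0.01025·414.3^0.27·exp(0.036·73+0.049·21.2) = 2.041
  sum: 0.2569 + 2.041 → r_corr = 2.298 μm/a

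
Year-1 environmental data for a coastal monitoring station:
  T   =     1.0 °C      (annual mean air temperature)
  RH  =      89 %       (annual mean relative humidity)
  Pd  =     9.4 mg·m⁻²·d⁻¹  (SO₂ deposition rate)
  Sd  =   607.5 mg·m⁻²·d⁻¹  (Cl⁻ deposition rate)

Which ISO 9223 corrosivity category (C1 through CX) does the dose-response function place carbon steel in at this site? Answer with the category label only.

carbon steel: temperature factor f = +0.150·(-9.0) = -1.3500
  Pd branch = 1.77·Pd^0.52·e^(0.02·RH+f) = 8.725 μm/a
  Cl⁻ term: 0.102·607.5^0.62·exp(0.033·89+0.04·1.0) = 106.5
  r_corr = 8.725 + 106.5 = 115.2 μm/a
Category bounds: 80…200 μm/a bracket r_corr ⇒ C5

C5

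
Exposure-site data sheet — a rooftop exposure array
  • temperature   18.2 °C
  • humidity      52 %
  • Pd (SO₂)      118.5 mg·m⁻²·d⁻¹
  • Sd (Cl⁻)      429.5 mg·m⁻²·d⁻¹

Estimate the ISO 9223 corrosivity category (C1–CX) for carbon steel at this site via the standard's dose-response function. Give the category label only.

C5

carbon steel: T>10 °C ⇒ hinge -0.054·(18.2−10) = -0.4428
  Pd branch = 1.77·Pd^0.52·e^(0.02·RH+f) = 38.52 μm/a
  Cl⁻ term: 0.102·429.5^0.62·exp(0.033·52+0.04·18.2) = 50.4
  sum: 38.52 + 50.4 → r_corr = 88.92 μm/a
88.9 μm/a falls in (80, 200] for carbon steel → category C5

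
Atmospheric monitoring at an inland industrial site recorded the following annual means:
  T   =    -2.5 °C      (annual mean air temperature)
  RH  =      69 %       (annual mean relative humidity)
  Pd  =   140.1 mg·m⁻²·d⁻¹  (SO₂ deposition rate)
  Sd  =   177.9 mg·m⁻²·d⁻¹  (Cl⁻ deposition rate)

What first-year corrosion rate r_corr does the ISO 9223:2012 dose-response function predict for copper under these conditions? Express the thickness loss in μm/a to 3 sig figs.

r_corr = 0.673 μm/a

copper: temperature factor f = +0.126·(-12.5) = -1.5750
  SO₂ term: 0.0053·140.1^0.26·exp(0.059·69-1.5750) = 0.2325
  Cl⁻ term: 0.01025·177.9^0.27·exp(0.036·69+0.049·-2.5) = 0.4404
  sum: 0.2325 + 0.4404 → r_corr = 0.6729 μm/a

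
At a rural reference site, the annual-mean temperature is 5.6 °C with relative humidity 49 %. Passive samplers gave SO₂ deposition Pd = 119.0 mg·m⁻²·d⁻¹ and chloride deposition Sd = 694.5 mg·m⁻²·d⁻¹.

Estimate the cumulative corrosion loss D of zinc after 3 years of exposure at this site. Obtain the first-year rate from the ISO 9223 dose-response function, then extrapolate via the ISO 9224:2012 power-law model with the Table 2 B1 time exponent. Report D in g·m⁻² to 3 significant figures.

D(3) = 45.1 g·m⁻²

zinc: T≤10 °C ⇒ hinge +0.038·(5.6−10) = -0.1672
  SO₂ term: 0.0129·119.0^0.44·exp(0.046·49-0.1672) = 0.8514
  Sd branch = 0.0175·Sd^0.57·e^(0.008·RH+0.085·T) = 1.737 μm/a
  sum: 0.8514 + 1.737 → r_corr = 2.588 μm/a
Power-law: D(3) = r_corr · 3^0.813
  D(3) = 2.588 × 3^0.813 = 2.588 × 2.443 = 6.323 μm
  Mass loss = 6.323 μm × 7.14 g/cm³ = 45.14 g·m⁻²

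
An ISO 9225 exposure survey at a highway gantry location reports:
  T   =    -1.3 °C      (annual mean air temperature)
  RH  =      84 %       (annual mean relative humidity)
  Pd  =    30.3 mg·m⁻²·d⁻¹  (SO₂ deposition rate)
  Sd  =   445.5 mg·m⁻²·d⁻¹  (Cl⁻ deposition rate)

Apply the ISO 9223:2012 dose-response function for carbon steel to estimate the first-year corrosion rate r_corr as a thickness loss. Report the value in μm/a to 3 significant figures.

carbon steel: f(T) = +0.150·(T−10) [T≤10 °C] = -1.6950
  SO₂ term: 1.77·30.3^0.52·exp(0.02·84-1.6950) = 10.28
  Sd branch = 0.102·Sd^0.62·e^(0.033·RH+0.04·T) = 67.95 μm/a
  sum: 10.28 + 67.95 → r_corr = 78.22 μm/a

r_corr = 78.2 μm/a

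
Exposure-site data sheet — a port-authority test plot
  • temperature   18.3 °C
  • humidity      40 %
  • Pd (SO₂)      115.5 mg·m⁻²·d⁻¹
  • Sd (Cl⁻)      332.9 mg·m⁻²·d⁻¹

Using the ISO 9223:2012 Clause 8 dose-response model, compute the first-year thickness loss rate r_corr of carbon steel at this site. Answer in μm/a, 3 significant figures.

r_corr = 58.8 μm/a

carbon steel: f(T) = -0.054·(T−10) [T>10 °C] = -0.4482
  sulphur-dioxide contribution → 29.74 μm/a
  chloride contribution → 29.08 μm/a
  ⇒ r_corr(carbon steel) = 58.82 μm/a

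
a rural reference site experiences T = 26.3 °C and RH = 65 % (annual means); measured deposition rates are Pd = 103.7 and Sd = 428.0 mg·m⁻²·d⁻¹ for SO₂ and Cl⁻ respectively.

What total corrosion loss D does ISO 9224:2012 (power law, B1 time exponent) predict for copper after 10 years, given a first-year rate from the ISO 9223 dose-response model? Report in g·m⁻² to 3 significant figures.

D(10) = 91.8 g·m⁻²

copper: temperature factor f = -0.080·(16.3) = -1.3040
  SO₂ term: 0.0053·103.7^0.26·exp(0.059·65-1.3040) = 0.2226
  Cl⁻ term: 0.01025·428.0^0.27·exp(0.036·65+0.049·26.3) = 1.982
  sum: 0.2226 + 1.982 → r_corr = 2.205 μm/a
Power-law: D(10) = r_corr · 10^0.667
  D(10) = 2.205 × 10^0.667 = 2.205 × 4.645 = 10.24 μm
  Mass loss = 10.24 μm × 8.96 g/cm³ = 91.76 g·m⁻²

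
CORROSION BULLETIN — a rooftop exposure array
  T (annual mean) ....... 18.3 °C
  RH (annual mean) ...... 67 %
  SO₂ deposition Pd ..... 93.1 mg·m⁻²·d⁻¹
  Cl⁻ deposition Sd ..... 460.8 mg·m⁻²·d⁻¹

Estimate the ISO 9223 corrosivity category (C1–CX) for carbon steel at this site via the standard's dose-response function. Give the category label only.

carbon steel: temperature factor f = -0.054·(8.3) = -0.4482
  Pd branch = 1.77·Pd^0.52·e^(0.02·RH+f) = 45.62 μm/a
  Cl⁻ term: 0.102·460.8^0.62·exp(0.033·67+0.04·18.3) = 86.72
  r_corr = 45.62 + 86.72 = 132.3 μm/a
Category bounds: 80…200 μm/a bracket r_corr ⇒ C5

C5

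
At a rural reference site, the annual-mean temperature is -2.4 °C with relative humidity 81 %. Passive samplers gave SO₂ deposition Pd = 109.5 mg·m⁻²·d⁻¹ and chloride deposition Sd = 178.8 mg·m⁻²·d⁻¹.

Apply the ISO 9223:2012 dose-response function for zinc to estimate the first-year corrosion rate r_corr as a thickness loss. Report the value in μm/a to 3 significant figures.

r_corr = 3.16 μm/a

zinc: f(T) = +0.038·(T−10) [T≤10 °C] = -0.4712
  sulphur-dioxide contribution → 2.639 μm/a
  chloride contribution → 0.5245 μm/a
  ⇒ r_corr(zinc) = 3.164 μm/a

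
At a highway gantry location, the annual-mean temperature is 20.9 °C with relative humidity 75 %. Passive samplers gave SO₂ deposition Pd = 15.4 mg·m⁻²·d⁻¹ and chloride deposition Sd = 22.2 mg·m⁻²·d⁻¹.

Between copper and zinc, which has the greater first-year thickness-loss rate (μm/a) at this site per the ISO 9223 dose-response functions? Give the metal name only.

copper: T>10 °C ⇒ hinge -0.080·(20.9−10) = -0.8720
  Pd branch = 0.0053·Pd^0.26·e^(0.059·RH+f) = 0.3768 μm/a
  Cl⁻ term: 0.01025·22.2^0.27·exp(0.036·75+0.049·20.9) = 0.9808
  r_corr = 0.3768 + 0.9808 = 1.358 μm/a
zinc: f(T) = -0.071·(T−10) [T>10 °C] = -0.7739
  Pd branch = 0.0129·Pd^0.44·e^(0.046·RH+f) = 0.6242 μm/a
  Sd branch = 0.0175·Sd^0.57·e^(0.008·RH+0.085·T) = 1.103 μm/a
  sum: 0.6242 + 1.103 → r_corr = 1.727 μm/a
Ordering by μm/a: zinc (1.73) > copper (1.36)

zinc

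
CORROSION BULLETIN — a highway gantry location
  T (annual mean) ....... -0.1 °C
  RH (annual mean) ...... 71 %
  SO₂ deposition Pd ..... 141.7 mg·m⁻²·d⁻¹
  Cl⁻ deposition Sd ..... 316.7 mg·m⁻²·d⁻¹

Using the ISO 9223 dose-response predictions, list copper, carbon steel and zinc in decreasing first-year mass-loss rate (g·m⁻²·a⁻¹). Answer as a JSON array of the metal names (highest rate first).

["carbon steel", "zinc", "copper"]

copper: T≤10 °C ⇒ hinge +0.126·(-0.1−10) = -1.2726
  SO₂ term: 0.0053·141.7^0.26·exp(0.059·71-1.2726) = 0.355
  Cl⁻ term: 0.01025·316.7^0.27·exp(0.036·71+0.049·-0.1) = 0.6221
  r_corr = 0.355 + 0.6221 = 0.977 μm/a
  mass loss = 0.977 μm/a × 8.96 g/cm³ = 8.754 g·m⁻²·a⁻¹
carbon steel: T≤10 °C ⇒ hinge +0.150·(-0.1−10) = -1.5150
  SO₂ term: 1.77·141.7^0.52·exp(0.02·71-1.5150) = 21.16
  Sd branch = 0.102·Sd^0.62·e^(0.033·RH+0.04·T) = 37.57 μm/a
  r_corr = 21.16 + 37.57 = 58.72 μm/a
  mass loss = 58.72 μm/a × 7.85 g/cm³ = 461 g·m⁻²·a⁻¹
zinc: temperature factor f = +0.038·(-10.1) = -0.3838
  Pd branch = 0.0129·Pd^0.44·e^(0.046·RH+f) = 2.037 μm/a
  Sd branch = 0.0175·Sd^0.57·e^(0.008·RH+0.085·T) = 0.8154 μm/a
  sum: 2.037 + 0.8154 → r_corr = 2.852 μm/a
  mass loss = 2.852 μm/a × 7.14 g/cm³ = 20.36 g·m⁻²·a⁻¹
Ordering by g·m⁻²·a⁻¹: carbon steel (461) > zinc (20.4) > copper (8.75)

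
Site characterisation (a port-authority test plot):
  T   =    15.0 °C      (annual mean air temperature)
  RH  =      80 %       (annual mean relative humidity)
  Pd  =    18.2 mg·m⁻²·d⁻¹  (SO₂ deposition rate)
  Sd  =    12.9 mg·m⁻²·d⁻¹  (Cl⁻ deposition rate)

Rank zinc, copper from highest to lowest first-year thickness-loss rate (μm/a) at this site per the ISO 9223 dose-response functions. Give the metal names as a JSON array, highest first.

zinc: T>10 °C ⇒ hinge -0.071·(15.0−10) = -0.3550
  Pd branch = 0.0129·Pd^0.44·e^(0.046·RH+f) = 1.285 μm/a
  Cl⁻ term: 0.0175·12.9^0.57·exp(0.008·80+0.085·15.0) = 0.5102
  r_corr = 1.285 + 0.5102 = 1.796 μm/a
copper: T>10 °C ⇒ hinge -0.080·(15.0−10) = -0.4000
  Pd branch = 0.0053·Pd^0.26·e^(0.059·RH+f) = 0.8473 μm/a
  Cl⁻ term: 0.01025·12.9^0.27·exp(0.036·80+0.049·15.0) = 0.7596
  sum: 0.8473 + 0.7596 → r_corr = 1.607 μm/a
Ordering by μm/a: zinc (1.8) > copper (1.61)

["zinc", "copper"]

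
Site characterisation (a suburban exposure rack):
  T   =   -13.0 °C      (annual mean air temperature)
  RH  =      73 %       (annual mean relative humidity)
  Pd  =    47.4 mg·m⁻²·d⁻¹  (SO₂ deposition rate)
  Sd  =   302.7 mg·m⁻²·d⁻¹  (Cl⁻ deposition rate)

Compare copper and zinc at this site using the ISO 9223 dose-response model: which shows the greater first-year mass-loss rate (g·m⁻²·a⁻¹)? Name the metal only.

copper: f(T) = +0.126·(T−10) [T≤10 °C] = -2.8980
  sulphur-dioxide contribution → 0.05914 μm/a
  chloride contribution → 0.351 μm/a
  ⇒ r_corr(copper) = 0.4101 μm/a
  mass loss = 0.4101 μm/a × 8.96 g/cm³ = 3.675 g·m⁻²·a⁻¹
zinc: temperature factor f = +0.038·(-23.0) = -0.8740
  sulphur-dioxide contribution → 0.8447 μm/a
  chloride contribution → 0.2697 μm/a
  total first-year rate 1.114 μm/a
  mass loss = 1.114 μm/a × 7.14 g/cm³ = 7.957 g·m⁻²·a⁻¹
Ordering by g·m⁻²·a⁻¹: zinc (7.96) > copper (3.67)

zinc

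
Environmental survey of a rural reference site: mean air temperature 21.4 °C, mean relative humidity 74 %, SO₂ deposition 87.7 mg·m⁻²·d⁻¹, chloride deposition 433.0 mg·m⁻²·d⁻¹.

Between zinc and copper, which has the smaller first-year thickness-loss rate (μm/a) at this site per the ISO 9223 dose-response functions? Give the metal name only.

zinc: f(T) = -0.071·(T−10) [T>10 °C] = -0.8094
  sulphur-dioxide contribution → 1.237 μm/a
  chloride contribution → 6.208 μm/a
  total first-year rate 7.444 μm/a
copper: f(T) = -0.080·(T−10) [T>10 °C] = -0.9120
  sulphur-dioxide contribution → 0.5364 μm/a
  chloride contribution → 2.162 μm/a
  total first-year rate 2.699 μm/a
Ordering by μm/a: zinc (7.44) > copper (2.7)

copper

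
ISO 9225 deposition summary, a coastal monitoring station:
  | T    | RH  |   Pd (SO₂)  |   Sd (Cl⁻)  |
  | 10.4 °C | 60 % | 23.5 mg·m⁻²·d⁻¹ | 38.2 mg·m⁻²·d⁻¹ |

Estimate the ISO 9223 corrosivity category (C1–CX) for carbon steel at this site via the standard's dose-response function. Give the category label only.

carbon steel: f(T) = -0.054·(T−10) [T>10 °C] = -0.0216
  sulphur-dioxide contribution → 29.7 μm/a
  chloride contribution → 10.72 μm/a
  total first-year rate 40.41 μm/a
Category bounds: 25…50 μm/a bracket r_corr ⇒ C3

C3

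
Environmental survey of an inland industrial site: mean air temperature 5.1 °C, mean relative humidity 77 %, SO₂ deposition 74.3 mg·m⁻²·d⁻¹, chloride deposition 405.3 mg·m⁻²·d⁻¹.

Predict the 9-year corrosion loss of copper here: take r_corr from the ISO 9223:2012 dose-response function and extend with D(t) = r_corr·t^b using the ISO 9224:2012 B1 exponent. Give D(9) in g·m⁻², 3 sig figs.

copper: f(T) = +0.126·(T−10) [T≤10 °C] = -0.6174
  sulphur-dioxide contribution → 0.8234 μm/a
  chloride contribution → 1.065 μm/a
  ⇒ r_corr(copper) = 1.888 μm/a
Power-law: D(9) = r_corr · 9^0.667
  D(9) = 1.888 × 9^0.667 = 1.888 × 4.33 = 8.175 μm
  Mass loss = 8.175 μm × 8.96 g/cm³ = 73.25 g·m⁻²

D(9) = 73.2 g·m⁻²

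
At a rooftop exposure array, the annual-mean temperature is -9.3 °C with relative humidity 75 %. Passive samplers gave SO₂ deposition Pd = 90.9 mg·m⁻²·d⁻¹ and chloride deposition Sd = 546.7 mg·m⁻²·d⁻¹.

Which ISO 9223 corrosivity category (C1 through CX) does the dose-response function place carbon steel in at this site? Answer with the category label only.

C3

carbon steel: f(T) = +0.150·(T−10) [T≤10 °C] = -2.8950
  SO₂ term: 1.77·90.9^0.52·exp(0.02·75-2.8950) = 4.577
  Sd branch = 0.102·Sd^0.62·e^(0.033·RH+0.04·T) = 41.62 μm/a
  r_corr = 4.577 + 41.62 = 46.2 μm/a
Category bounds: 25…50 μm/a bracket r_corr ⇒ C3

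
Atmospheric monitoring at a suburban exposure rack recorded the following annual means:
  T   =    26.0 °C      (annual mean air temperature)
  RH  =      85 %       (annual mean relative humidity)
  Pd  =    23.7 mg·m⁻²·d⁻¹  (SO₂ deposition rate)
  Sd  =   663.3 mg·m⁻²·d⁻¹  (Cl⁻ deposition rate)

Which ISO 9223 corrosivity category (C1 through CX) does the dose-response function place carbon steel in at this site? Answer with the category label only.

carbon steel: T>10 °C ⇒ hinge -0.054·(26.0−10) = -0.8640
  Pd branch = 1.77·Pd^0.52·e^(0.02·RH+f) = 21.18 μm/a
  Cl⁻ term: 0.102·663.3^0.62·exp(0.033·85+0.04·26.0) = 267.9
  r_corr = 21.18 + 267.9 = 289 μm/a
289 μm/a falls in (200, 700] for carbon steel → category CX

CX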